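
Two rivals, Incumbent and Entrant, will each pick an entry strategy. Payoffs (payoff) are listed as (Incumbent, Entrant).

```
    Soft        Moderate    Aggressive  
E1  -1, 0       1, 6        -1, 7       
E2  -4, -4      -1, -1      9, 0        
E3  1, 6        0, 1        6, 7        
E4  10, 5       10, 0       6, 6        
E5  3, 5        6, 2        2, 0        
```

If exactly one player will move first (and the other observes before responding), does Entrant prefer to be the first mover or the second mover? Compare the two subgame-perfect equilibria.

If Incumbent leads: Entrant's best replies are E1→Aggressive, E2→Aggressive, E3→Aggressive, E4→Aggressive, E5→Soft; Incumbent's induced payoffs -1, 9, 6, 6, 3; outcome (E2, Aggressive), payoffs (9, 0).
If Entrant leads: Incumbent's best replies are Soft→E4, Moderate→E4, Aggressive→E2; Entrant's induced payoffs 5, 0, 0; outcome (E4, Soft), payoffs (10, 5).
Entrant gets 5 moving first and 0 moving second, so Entrant prefers to move first.

first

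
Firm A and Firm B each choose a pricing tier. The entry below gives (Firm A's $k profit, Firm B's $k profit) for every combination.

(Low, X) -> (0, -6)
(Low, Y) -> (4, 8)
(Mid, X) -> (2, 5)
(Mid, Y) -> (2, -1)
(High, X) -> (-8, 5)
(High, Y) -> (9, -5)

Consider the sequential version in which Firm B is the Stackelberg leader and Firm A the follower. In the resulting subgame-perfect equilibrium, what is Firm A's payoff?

Firm A best-responds to each possible Firm B move:
- X: BR = Mid, leader payoff 5.
- Y: BR = High, leader payoff -5.
Maximizing over 5, -5, Firm B chooses X. Subgame-perfect outcome: (Mid, X) with payoffs (2, 5).

2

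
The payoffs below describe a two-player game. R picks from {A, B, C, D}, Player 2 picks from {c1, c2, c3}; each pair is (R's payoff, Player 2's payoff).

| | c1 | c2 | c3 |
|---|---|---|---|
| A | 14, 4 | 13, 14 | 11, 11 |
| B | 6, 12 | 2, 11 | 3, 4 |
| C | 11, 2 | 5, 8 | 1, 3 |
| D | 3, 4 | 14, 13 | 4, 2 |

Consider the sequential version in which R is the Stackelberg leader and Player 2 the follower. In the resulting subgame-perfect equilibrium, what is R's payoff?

Solve by backward induction (R leads).
- A: Player 2 compares 4, 14, 11 and picks c2; R would get 13.
- B: Player 2 compares 12, 11, 4 and picks c1; R would get 6.
- C: Player 2 compares 2, 8, 3 and picks c2; R would get 5.
- D: Player 2 compares 4, 13, 2 and picks c2; R would get 14.
R's induced payoffs are 13, 6, 5, 14, so R commits to D. Subgame-perfect outcome: (D, c2) with payoffs (14, 13).

14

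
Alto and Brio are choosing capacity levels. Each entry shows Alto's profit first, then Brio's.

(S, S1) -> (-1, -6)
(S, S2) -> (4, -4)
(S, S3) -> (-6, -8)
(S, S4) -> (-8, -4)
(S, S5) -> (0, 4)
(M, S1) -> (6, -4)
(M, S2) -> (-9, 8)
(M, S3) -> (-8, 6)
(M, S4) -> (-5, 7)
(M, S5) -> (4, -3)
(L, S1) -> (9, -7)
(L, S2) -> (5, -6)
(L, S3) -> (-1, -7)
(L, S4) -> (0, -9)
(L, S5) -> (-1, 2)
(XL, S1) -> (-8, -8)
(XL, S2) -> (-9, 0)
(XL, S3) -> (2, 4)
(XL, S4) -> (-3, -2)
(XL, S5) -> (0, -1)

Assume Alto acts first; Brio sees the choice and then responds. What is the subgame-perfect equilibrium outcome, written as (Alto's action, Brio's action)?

(XL, S3)

Backward induction with Alto moving first.
- S: BR = S5, leader payoff 0.
- M: BR = S2, leader payoff -9.
- L: BR = S5, leader payoff -1.
- XL: BR = S3, leader payoff 2.
Among 0, -9, -1, 2, the best is 2 at XL. Subgame-perfect outcome: (XL, S3) with payoffs (2, 4).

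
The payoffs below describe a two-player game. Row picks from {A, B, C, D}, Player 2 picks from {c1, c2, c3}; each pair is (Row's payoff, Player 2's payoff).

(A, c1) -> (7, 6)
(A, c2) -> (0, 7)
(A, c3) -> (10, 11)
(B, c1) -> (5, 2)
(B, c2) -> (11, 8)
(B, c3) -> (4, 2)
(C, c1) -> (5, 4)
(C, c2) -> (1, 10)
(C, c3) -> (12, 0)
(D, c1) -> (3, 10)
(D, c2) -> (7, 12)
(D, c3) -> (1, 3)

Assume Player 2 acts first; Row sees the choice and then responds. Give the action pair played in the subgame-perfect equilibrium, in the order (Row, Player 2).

Work backward from Row's decision.
- c1 → Row plays A (best of 7, 5, 5, 3); Player 2 gets 6.
- c2 → Row plays B (best of 0, 11, 1, 7); Player 2 gets 8.
- c3 → Row plays C (best of 10, 4, 12, 1); Player 2 gets 0.
Among 6, 8, 0, the best is 8 at c2. Subgame-perfect outcome: (B, c2) with payoffs (11, 8).

(B, c2)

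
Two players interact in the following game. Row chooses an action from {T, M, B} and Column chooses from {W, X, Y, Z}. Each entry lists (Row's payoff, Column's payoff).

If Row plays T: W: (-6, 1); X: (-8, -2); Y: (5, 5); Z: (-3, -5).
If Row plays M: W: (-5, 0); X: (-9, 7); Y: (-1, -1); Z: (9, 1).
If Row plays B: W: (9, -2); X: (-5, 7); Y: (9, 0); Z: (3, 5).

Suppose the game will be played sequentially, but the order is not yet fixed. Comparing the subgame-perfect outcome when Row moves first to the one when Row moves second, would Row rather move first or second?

If Row leads: Column's best replies are T→Y, M→X, B→X; Row's induced payoffs 5, -9, -5; outcome (T, Y), payoffs (5, 5).
If Column leads: Row's best replies are W→B, X→B, Y→B, Z→M; Column's induced payoffs -2, 7, 0, 1; outcome (B, X), payoffs (-5, 7).
Row gets 5 moving first and -5 moving second, so Row prefers to move first.

first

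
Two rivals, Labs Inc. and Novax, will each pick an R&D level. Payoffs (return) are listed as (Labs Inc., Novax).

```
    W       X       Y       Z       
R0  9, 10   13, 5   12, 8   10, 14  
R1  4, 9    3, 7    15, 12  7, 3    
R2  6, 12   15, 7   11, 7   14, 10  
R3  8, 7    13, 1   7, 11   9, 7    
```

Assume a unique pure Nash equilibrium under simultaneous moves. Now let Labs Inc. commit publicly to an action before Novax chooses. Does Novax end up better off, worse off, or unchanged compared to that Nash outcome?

unchanged

Novax best-responds to each possible Labs Inc. move:
- R0: Novax compares 10, 5, 8, 14 and picks Z; Labs Inc. would get 10.
- R1: Novax compares 9, 7, 12, 3 and picks Y; Labs Inc. would get 15.
- R2: Novax compares 12, 7, 7, 10 and picks W; Labs Inc. would get 6.
- R3: Novax compares 7, 1, 11, 7 and picks Y; Labs Inc. would get 7.
Maximizing over 10, 15, 6, 7, Labs Inc. chooses R1. Subgame-perfect outcome: (R1, Y) with payoffs (15, 12).
Now find the simultaneous Nash equilibrium.
Labs Inc.'s best replies: W→R0; X→R2; Y→R1; Z→R2.
Novax's best replies: R0→Z; R1→Y; R2→W; R3→Y.
Only (R1, Y) has each player best-responding; Nash payoffs (15, 12).
Novax earns 12 sequentially versus 12 at the Nash outcome: unchanged.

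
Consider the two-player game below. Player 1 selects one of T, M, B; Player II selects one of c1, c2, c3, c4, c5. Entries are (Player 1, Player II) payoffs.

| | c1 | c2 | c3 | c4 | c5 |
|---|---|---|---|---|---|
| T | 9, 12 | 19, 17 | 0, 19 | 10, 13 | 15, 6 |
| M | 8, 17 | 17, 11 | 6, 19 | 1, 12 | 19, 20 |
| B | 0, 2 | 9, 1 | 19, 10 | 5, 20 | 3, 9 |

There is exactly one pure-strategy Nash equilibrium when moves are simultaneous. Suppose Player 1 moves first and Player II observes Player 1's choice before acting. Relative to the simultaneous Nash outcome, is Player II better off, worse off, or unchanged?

Solve by backward induction (Player 1 leads).
- T → Player II plays c3 (best of 12, 17, 19, 13, 6); Player 1 gets 0.
- M → Player II plays c5 (best of 17, 11, 19, 12, 20); Player 1 gets 19.
- B → Player II plays c4 (best of 2, 1, 10, 20, 9); Player 1 gets 5.
Maximizing over 0, 19, 5, Player 1 chooses M. Subgame-perfect outcome: (M, c5) with payoffs (19, 20).
For the simultaneous game, intersect best replies.
Player 1's best replies: c1→T; c2→T; c3→B; c4→T; c5→M.
Player II's best replies: T→c3; M→c5; B→c4.
The unique mutual best reply is (M, c5), giving (19, 20).
Player II earns 20 sequentially versus 20 at the Nash outcome: unchanged.

unchanged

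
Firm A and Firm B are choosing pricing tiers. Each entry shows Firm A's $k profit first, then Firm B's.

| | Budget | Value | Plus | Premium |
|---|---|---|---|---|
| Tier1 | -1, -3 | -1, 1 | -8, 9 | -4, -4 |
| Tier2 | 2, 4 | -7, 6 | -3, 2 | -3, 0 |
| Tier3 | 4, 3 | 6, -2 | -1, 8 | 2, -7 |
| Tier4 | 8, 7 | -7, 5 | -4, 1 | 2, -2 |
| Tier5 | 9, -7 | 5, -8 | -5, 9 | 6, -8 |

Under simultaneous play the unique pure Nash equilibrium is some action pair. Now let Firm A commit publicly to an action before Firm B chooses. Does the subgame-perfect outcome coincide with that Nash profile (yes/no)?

Firm B best-responds to each possible Firm A move:
- Tier1 → Firm B plays Plus (best of -3, 1, 9, -4); Firm A gets -8.
- Tier2 → Firm B plays Value (best of 4, 6, 2, 0); Firm A gets -7.
- Tier3 → Firm B plays Plus (best of 3, -2, 8, -7); Firm A gets -1.
- Tier4 → Firm B plays Budget (best of 7, 5, 1, -2); Firm A gets 8.
- Tier5 → Firm B plays Plus (best of -7, -8, 9, -8); Firm A gets -5.
Firm A's induced payoffs are -8, -7, -1, 8, -5, so Firm A commits to Tier4. Subgame-perfect outcome: (Tier4, Budget) with payoffs (8, 7).
Now find the simultaneous Nash equilibrium.
Firm A's best replies: Budget→Tier5; Value→Tier3; Plus→Tier3; Premium→Tier5.
Firm B's best replies: Tier1→Plus; Tier2→Value; Tier3→Plus; Tier4→Budget; Tier5→Plus.
The unique mutual best reply is (Tier3, Plus), giving (-1, 8).
Sequential outcome (Tier4, Budget) differs from the Nash profile (Tier3, Plus).

no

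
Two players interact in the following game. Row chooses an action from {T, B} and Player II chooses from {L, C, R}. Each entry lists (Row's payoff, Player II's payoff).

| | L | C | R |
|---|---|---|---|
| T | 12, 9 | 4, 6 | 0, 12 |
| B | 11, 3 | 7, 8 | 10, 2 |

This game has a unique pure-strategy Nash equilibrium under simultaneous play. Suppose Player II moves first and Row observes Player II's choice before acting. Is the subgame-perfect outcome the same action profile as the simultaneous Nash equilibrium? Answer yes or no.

no

Row best-responds to each possible Player II move:
- L → Row plays T (best of 12, 11); Player II gets 9.
- C → Row plays B (best of 4, 7); Player II gets 8.
- R → Row plays B (best of 0, 10); Player II gets 2.
Player II's induced payoffs are 9, 8, 2, so Player II commits to L. Subgame-perfect outcome: (T, L) with payoffs (12, 9).
For the simultaneous game, intersect best replies.
Row's best replies: L→T; C→B; R→B.
Player II's best replies: T→R; B→C.
Only (B, C) has each player best-responding; Nash payoffs (7, 8).
Sequential outcome (T, L) differs from the Nash profile (B, C).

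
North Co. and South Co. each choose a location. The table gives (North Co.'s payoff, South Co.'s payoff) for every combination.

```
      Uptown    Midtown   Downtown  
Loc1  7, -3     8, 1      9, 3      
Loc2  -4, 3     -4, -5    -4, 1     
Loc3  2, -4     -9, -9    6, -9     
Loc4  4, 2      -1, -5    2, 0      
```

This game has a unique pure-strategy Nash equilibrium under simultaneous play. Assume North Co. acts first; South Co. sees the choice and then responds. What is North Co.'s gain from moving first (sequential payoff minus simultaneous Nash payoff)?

0

South Co. best-responds to each possible North Co. move:
- Loc1 → South Co. plays Downtown (best of -3, 1, 3); North Co. gets 9.
- Loc2 → South Co. plays Uptown (best of 3, -5, 1); North Co. gets -4.
- Loc3 → South Co. plays Uptown (best of -4, -9, -9); North Co. gets 2.
- Loc4 → South Co. plays Uptown (best of 2, -5, 0); North Co. gets 4.
Maximizing over 9, -4, 2, 4, North Co. chooses Loc1. Subgame-perfect outcome: (Loc1, Downtown) with payoffs (9, 3).
For the simultaneous game, intersect best replies.
North Co.'s best replies: Uptown→Loc1; Midtown→Loc1; Downtown→Loc1.
South Co.'s best replies: Loc1→Downtown; Loc2→Uptown; Loc3→Uptown; Loc4→Uptown.
Only (Loc1, Downtown) has each player best-responding; Nash payoffs (9, 3).
North Co.'s commitment gain: 9 − 9 = 0.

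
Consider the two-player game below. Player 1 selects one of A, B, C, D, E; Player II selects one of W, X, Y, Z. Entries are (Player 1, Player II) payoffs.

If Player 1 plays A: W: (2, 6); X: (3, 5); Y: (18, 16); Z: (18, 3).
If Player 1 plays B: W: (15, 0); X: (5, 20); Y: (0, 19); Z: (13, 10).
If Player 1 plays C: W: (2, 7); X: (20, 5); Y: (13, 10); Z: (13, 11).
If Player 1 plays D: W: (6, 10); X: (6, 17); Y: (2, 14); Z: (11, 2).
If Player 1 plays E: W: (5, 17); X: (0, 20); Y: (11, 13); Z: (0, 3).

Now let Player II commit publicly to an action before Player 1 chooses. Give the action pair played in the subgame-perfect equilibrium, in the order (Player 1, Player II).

Work backward from Player 1's decision.
- W: BR = B, leader payoff 0.
- X: BR = C, leader payoff 5.
- Y: BR = A, leader payoff 16.
- Z: BR = A, leader payoff 3.
Player II's induced payoffs are 0, 5, 16, 3, so Player II commits to Y. Subgame-perfect outcome: (A, Y) with payoffs (18, 16).

(A, Y)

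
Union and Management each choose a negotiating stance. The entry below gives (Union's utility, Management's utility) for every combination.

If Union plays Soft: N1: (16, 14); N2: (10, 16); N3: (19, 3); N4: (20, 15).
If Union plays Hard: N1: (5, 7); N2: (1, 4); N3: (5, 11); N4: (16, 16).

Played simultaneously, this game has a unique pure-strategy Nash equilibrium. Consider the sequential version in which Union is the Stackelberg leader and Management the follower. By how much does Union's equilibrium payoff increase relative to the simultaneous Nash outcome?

Management best-responds to each possible Union move:
- Soft: Management compares 14, 16, 3, 15 and picks N2; Union would get 10.
- Hard: Management compares 7, 4, 11, 16 and picks N4; Union would get 16.
Maximizing over 10, 16, Union chooses Hard. Subgame-perfect outcome: (Hard, N4) with payoffs (16, 16).
Under simultaneous play:
Union's best replies: N1→Soft; N2→Soft; N3→Soft; N4→Soft.
Management's best replies: Soft→N2; Hard→N4.
Only (Soft, N2) has each player best-responding; Nash payoffs (10, 16).
Union's commitment gain: 16 − 10 = 6.

6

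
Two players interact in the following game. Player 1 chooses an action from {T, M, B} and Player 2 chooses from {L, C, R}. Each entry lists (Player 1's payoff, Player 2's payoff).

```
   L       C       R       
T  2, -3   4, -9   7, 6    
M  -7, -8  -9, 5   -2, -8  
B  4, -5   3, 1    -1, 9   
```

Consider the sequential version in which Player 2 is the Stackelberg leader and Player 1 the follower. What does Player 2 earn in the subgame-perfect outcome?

Backward induction with Player 2 moving first.
- L: BR = B, leader payoff -5.
- C: BR = T, leader payoff -9.
- R: BR = T, leader payoff 6.
Among -5, -9, 6, the best is 6 at R. Subgame-perfect outcome: (T, R) with payoffs (7, 6).

6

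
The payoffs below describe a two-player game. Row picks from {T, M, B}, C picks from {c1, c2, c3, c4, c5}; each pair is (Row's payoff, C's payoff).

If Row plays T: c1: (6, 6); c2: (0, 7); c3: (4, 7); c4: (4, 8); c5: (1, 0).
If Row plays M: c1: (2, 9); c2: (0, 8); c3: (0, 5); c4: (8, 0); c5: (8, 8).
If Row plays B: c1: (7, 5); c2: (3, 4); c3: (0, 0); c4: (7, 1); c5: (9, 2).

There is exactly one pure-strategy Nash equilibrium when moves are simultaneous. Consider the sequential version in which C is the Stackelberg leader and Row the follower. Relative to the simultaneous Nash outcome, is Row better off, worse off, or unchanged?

Work backward from Row's decision.
- c1 → Row plays B (best of 6, 2, 7); C gets 5.
- c2 → Row plays B (best of 0, 0, 3); C gets 4.
- c3 → Row plays T (best of 4, 0, 0); C gets 7.
- c4 → Row plays M (best of 4, 8, 7); C gets 0.
- c5 → Row plays B (best of 1, 8, 9); C gets 2.
Maximizing over 5, 4, 7, 0, 2, C chooses c3. Subgame-perfect outcome: (T, c3) with payoffs (4, 7).
For the simultaneous game, intersect best replies.
Row's best replies: c1→B; c2→B; c3→T; c4→M; c5→B.
C's best replies: T→c4; M→c1; B→c1.
Only (B, c1) has each player best-responding; Nash payoffs (7, 5).
Row earns 4 sequentially versus 7 at the Nash outcome: worse off.

worse off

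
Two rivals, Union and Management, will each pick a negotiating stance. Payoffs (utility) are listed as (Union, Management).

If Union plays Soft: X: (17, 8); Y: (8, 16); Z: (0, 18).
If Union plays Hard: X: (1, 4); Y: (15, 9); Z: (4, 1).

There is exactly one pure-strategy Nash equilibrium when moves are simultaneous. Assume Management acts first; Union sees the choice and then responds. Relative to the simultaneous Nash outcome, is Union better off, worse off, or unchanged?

unchanged

Solve by backward induction (Management leads).
- X: Union compares 17, 1 and picks Soft; Management would get 8.
- Y: Union compares 8, 15 and picks Hard; Management would get 9.
- Z: Union compares 0, 4 and picks Hard; Management would get 1.
Among 8, 9, 1, the best is 9 at Y. Subgame-perfect outcome: (Hard, Y) with payoffs (15, 9).
Now find the simultaneous Nash equilibrium.
Union's best replies: X→Soft; Y→Hard; Z→Hard.
Management's best replies: Soft→Z; Hard→Y.
Only (Hard, Y) has each player best-responding; Nash payoffs (15, 9).
Union earns 15 sequentially versus 15 at the Nash outcome: unchanged.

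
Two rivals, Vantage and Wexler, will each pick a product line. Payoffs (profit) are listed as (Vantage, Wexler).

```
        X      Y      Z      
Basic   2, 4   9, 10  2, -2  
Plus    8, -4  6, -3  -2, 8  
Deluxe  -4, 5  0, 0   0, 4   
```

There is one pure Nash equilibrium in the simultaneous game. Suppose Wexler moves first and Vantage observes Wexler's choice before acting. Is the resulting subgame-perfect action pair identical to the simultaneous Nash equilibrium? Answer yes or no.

Vantage best-responds to each possible Wexler move:
- X: Vantage compares 2, 8, -4 and picks Plus; Wexler would get -4.
- Y: Vantage compares 9, 6, 0 and picks Basic; Wexler would get 10.
- Z: Vantage compares 2, -2, 0 and picks Basic; Wexler would get -2.
Wexler's induced payoffs are -4, 10, -2, so Wexler commits to Y. Subgame-perfect outcome: (Basic, Y) with payoffs (9, 10).
Under simultaneous play:
Vantage's best replies: X→Plus; Y→Basic; Z→Basic.
Wexler's best replies: Basic→Y; Plus→Z; Deluxe→X.
The unique mutual best reply is (Basic, Y), giving (9, 10).
Sequential outcome (Basic, Y) coincides with the Nash profile (Basic, Y).

yes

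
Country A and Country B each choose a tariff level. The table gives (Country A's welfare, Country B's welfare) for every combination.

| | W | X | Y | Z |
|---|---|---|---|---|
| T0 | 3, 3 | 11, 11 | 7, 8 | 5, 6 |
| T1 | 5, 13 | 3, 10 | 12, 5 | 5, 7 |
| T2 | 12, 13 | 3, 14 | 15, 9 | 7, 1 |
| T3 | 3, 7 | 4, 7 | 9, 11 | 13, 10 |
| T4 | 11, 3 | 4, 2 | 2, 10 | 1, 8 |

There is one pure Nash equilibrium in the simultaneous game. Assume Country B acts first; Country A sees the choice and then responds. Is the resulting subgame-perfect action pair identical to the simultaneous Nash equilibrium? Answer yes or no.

no

Backward induction with Country B moving first.
- W: BR = T2, leader payoff 13.
- X: BR = T0, leader payoff 11.
- Y: BR = T2, leader payoff 9.
- Z: BR = T3, leader payoff 10.
Among 13, 11, 9, 10, the best is 13 at W. Subgame-perfect outcome: (T2, W) with payoffs (12, 13).
For the simultaneous game, intersect best replies.
Country A's best replies: W→T2; X→T0; Y→T2; Z→T3.
Country B's best replies: T0→X; T1→W; T2→X; T3→Y; T4→Y.
The unique mutual best reply is (T0, X), giving (11, 11).
Sequential outcome (T2, W) differs from the Nash profile (T0, X).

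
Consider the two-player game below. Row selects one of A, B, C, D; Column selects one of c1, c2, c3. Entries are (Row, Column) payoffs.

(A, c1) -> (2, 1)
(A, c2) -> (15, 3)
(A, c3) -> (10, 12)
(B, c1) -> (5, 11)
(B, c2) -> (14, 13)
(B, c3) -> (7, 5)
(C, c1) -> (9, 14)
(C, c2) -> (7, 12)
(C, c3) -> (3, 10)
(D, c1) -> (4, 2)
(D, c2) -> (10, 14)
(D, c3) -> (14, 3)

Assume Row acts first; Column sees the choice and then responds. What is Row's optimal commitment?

Work backward from Column's decision.
- A → Column plays c3 (best of 1, 3, 12); Row gets 10.
- B → Column plays c2 (best of 11, 13, 5); Row gets 14.
- C → Column plays c1 (best of 14, 12, 10); Row gets 9.
- D → Column plays c2 (best of 2, 14, 3); Row gets 10.
Maximizing over 10, 14, 9, 10, Row chooses B. Subgame-perfect outcome: (B, c2) with payoffs (14, 13).

B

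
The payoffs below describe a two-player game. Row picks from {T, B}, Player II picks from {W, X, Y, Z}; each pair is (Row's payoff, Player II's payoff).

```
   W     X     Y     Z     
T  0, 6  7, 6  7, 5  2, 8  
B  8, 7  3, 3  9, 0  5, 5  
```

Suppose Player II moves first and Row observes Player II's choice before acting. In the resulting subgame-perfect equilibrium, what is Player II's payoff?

Work backward from Row's decision.
- W: BR = B, leader payoff 7.
- X: BR = T, leader payoff 6.
- Y: BR = B, leader payoff 0.
- Z: BR = B, leader payoff 5.
Among 7, 6, 0, 5, the best is 7 at W. Subgame-perfect outcome: (B, W) with payoffs (8, 7).

7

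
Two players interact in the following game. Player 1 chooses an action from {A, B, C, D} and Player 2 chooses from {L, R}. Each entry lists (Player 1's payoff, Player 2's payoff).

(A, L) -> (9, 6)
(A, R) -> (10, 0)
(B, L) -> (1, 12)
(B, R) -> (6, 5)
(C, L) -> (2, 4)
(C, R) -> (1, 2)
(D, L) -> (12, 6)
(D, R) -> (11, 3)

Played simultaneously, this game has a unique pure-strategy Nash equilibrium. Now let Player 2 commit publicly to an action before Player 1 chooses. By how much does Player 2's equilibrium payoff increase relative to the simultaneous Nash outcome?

Player 1 best-responds to each possible Player 2 move:
- L → Player 1 plays D (best of 9, 1, 2, 12); Player 2 gets 6.
- R → Player 1 plays D (best of 10, 6, 1, 11); Player 2 gets 3.
Among 6, 3, the best is 6 at L. Subgame-perfect outcome: (D, L) with payoffs (12, 6).
Now find the simultaneous Nash equilibrium.
Player 1's best replies: L→D; R→D.
Player 2's best replies: A→L; B→L; C→L; D→L.
Only (D, L) has each player best-responding; Nash payoffs (12, 6).
Player 2's commitment gain: 6 − 6 = 0.

0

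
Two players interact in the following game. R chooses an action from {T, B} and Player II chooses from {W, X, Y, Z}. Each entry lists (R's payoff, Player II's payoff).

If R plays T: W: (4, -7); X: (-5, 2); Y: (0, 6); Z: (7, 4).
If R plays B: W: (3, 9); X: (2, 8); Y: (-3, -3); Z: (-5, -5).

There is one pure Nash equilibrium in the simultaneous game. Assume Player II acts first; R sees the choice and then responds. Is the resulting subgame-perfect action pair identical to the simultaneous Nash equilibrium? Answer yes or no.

no

Work backward from R's decision.
- W: BR = T, leader payoff -7.
- X: BR = B, leader payoff 8.
- Y: BR = T, leader payoff 6.
- Z: BR = T, leader payoff 4.
Among -7, 8, 6, 4, the best is 8 at X. Subgame-perfect outcome: (B, X) with payoffs (2, 8).
For the simultaneous game, intersect best replies.
R's best replies: W→T; X→B; Y→T; Z→T.
Player II's best replies: T→Y; B→W.
The unique mutual best reply is (T, Y), giving (0, 6).
Sequential outcome (B, X) differs from the Nash profile (T, Y).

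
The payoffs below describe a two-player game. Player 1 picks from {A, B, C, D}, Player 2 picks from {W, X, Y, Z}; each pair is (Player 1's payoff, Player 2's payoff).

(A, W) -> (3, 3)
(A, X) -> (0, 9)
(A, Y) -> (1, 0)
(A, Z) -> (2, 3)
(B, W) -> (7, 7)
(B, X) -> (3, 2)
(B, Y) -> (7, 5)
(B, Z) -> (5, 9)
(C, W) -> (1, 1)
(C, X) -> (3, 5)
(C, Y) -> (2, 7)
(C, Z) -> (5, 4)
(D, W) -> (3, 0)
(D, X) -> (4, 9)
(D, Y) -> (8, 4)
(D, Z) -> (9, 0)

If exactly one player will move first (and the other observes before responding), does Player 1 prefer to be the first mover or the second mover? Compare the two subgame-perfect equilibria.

first

If Player 1 leads: Player 2's best replies are A→X, B→Z, C→Y, D→X; Player 1's induced payoffs 0, 5, 2, 4; outcome (B, Z), payoffs (5, 9).
If Player 2 leads: Player 1's best replies are W→B, X→D, Y→D, Z→D; Player 2's induced payoffs 7, 9, 4, 0; outcome (D, X), payoffs (4, 9).
Player 1 gets 5 moving first and 4 moving second, so Player 1 prefers to move first.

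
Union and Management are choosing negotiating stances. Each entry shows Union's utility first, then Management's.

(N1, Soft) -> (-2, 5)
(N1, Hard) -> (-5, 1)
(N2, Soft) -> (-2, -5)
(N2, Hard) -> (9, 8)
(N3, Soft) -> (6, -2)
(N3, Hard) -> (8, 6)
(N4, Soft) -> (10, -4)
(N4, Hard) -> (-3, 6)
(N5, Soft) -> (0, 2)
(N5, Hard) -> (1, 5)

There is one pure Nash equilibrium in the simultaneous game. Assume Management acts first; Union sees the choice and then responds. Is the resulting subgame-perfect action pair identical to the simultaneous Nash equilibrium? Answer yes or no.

Backward induction with Management moving first.
- Soft: Union compares -2, -2, 6, 10, 0 and picks N4; Management would get -4.
- Hard: Union compares -5, 9, 8, -3, 1 and picks N2; Management would get 8.
Among -4, 8, the best is 8 at Hard. Subgame-perfect outcome: (N2, Hard) with payoffs (9, 8).
Under simultaneous play:
Union's best replies: Soft→N4; Hard→N2.
Management's best replies: N1→Soft; N2→Hard; N3→Hard; N4→Hard; N5→Hard.
The unique mutual best reply is (N2, Hard), giving (9, 8).
Sequential outcome (N2, Hard) coincides with the Nash profile (N2, Hard).

yes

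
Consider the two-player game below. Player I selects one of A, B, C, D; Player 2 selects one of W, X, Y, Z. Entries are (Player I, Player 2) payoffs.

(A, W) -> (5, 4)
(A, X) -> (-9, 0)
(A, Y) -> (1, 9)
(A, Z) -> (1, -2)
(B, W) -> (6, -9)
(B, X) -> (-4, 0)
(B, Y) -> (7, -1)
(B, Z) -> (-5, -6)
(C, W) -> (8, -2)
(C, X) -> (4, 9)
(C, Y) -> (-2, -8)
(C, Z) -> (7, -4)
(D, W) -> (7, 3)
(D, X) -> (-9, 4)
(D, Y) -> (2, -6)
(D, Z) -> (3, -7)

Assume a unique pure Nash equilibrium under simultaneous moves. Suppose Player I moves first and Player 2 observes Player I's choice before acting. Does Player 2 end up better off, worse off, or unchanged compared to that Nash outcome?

Solve by backward induction (Player I leads).
- A → Player 2 plays Y (best of 4, 0, 9, -2); Player I gets 1.
- B → Player 2 plays X (best of -9, 0, -1, -6); Player I gets -4.
- C → Player 2 plays X (best of -2, 9, -8, -4); Player I gets 4.
- D → Player 2 plays X (best of 3, 4, -6, -7); Player I gets -9.
Among 1, -4, 4, -9, the best is 4 at C. Subgame-perfect outcome: (C, X) with payoffs (4, 9).
Now find the simultaneous Nash equilibrium.
Player I's best replies: W→C; X→C; Y→B; Z→C.
Player 2's best replies: A→Y; B→X; C→X; D→X.
The unique mutual best reply is (C, X), giving (4, 9).
Player 2 earns 9 sequentially versus 9 at the Nash outcome: unchanged.

unchanged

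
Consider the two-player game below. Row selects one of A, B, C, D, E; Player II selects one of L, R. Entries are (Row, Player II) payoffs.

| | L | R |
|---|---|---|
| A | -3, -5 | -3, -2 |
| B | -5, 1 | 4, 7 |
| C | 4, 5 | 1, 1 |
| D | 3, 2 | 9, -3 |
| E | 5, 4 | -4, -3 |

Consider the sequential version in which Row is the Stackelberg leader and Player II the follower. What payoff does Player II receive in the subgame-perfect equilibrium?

4

Backward induction with Row moving first.
- A: BR = R, leader payoff -3.
- B: BR = R, leader payoff 4.
- C: BR = L, leader payoff 4.
- D: BR = L, leader payoff 3.
- E: BR = L, leader payoff 5.
Row's induced payoffs are -3, 4, 4, 3, 5, so Row commits to E. Subgame-perfect outcome: (E, L) with payoffs (5, 4).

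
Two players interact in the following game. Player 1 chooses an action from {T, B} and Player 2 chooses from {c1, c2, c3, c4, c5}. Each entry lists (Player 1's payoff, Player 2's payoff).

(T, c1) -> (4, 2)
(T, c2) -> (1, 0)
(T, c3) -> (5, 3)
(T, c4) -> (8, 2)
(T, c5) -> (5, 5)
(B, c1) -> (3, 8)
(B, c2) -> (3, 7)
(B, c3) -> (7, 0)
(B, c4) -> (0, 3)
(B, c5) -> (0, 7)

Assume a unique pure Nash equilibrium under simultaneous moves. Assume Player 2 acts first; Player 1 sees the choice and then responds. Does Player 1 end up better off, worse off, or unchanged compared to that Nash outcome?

Backward induction with Player 2 moving first.
- c1 → Player 1 plays T (best of 4, 3); Player 2 gets 2.
- c2 → Player 1 plays B (best of 1, 3); Player 2 gets 7.
- c3 → Player 1 plays B (best of 5, 7); Player 2 gets 0.
- c4 → Player 1 plays T (best of 8, 0); Player 2 gets 2.
- c5 → Player 1 plays T (best of 5, 0); Player 2 gets 5.
Maximizing over 2, 7, 0, 2, 5, Player 2 chooses c2. Subgame-perfect outcome: (B, c2) with payoffs (3, 7).
For the simultaneous game, intersect best replies.
Player 1's best replies: c1→T; c2→B; c3→B; c4→T; c5→T.
Player 2's best replies: T→c5; B→c1.
Only (T, c5) has each player best-responding; Nash payoffs (5, 5).
Player 1 earns 3 sequentially versus 5 at the Nash outcome: worse off.

worse off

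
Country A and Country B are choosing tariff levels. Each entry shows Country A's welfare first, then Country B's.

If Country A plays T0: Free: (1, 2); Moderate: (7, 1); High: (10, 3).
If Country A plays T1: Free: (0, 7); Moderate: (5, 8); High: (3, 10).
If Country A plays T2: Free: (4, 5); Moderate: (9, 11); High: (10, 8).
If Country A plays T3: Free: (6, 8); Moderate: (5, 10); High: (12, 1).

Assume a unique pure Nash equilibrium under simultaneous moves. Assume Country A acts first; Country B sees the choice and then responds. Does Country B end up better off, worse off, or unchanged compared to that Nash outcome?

worse off

Work backward from Country B's decision.
- T0 → Country B plays High (best of 2, 1, 3); Country A gets 10.
- T1 → Country B plays High (best of 7, 8, 10); Country A gets 3.
- T2 → Country B plays Moderate (best of 5, 11, 8); Country A gets 9.
- T3 → Country B plays Moderate (best of 8, 10, 1); Country A gets 5.
Maximizing over 10, 3, 9, 5, Country A chooses T0. Subgame-perfect outcome: (T0, High) with payoffs (10, 3).
Under simultaneous play:
Country A's best replies: Free→T3; Moderate→T2; High→T3.
Country B's best replies: T0→High; T1→High; T2→Moderate; T3→Moderate.
The unique mutual best reply is (T2, Moderate), giving (9, 11).
Country B earns 3 sequentially versus 11 at the Nash outcome: worse off.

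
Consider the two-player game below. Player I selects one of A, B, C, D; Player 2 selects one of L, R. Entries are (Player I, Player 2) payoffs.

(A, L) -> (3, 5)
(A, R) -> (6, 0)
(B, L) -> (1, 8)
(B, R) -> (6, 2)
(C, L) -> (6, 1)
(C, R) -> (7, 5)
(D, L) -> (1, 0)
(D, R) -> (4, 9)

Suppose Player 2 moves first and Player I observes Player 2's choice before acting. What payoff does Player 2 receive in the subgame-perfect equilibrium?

Work backward from Player I's decision.
- L → Player I plays C (best of 3, 1, 6, 1); Player 2 gets 1.
- R → Player I plays C (best of 6, 6, 7, 4); Player 2 gets 5.
Maximizing over 1, 5, Player 2 chooses R. Subgame-perfect outcome: (C, R) with payoffs (7, 5).

5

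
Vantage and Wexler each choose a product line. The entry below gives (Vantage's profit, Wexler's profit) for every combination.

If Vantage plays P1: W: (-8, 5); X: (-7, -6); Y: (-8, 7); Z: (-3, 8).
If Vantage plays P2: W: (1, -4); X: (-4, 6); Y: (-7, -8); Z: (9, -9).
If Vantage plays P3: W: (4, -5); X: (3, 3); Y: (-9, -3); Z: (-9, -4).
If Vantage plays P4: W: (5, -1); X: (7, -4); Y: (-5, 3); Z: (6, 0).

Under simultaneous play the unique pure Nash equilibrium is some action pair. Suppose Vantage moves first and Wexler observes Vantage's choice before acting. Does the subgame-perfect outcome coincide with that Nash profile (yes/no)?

no

Backward induction with Vantage moving first.
- P1 → Wexler plays Z (best of 5, -6, 7, 8); Vantage gets -3.
- P2 → Wexler plays X (best of -4, 6, -8, -9); Vantage gets -4.
- P3 → Wexler plays X (best of -5, 3, -3, -4); Vantage gets 3.
- P4 → Wexler plays Y (best of -1, -4, 3, 0); Vantage gets -5.
Among -3, -4, 3, -5, the best is 3 at P3. Subgame-perfect outcome: (P3, X) with payoffs (3, 3).
Under simultaneous play:
Vantage's best replies: W→P4; X→P4; Y→P4; Z→P2.
Wexler's best replies: P1→Z; P2→X; P3→X; P4→Y.
Only (P4, Y) has each player best-responding; Nash payoffs (-5, 3).
Sequential outcome (P3, X) differs from the Nash profile (P4, Y).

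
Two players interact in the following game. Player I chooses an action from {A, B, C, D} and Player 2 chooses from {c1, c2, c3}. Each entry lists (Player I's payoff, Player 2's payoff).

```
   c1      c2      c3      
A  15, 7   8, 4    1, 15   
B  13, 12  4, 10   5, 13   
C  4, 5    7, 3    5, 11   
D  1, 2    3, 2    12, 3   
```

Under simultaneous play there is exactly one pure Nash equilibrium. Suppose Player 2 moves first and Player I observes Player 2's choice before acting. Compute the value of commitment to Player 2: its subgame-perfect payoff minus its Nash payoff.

4

Work backward from Player I's decision.
- c1: Player I compares 15, 13, 4, 1 and picks A; Player 2 would get 7.
- c2: Player I compares 8, 4, 7, 3 and picks A; Player 2 would get 4.
- c3: Player I compares 1, 5, 5, 12 and picks D; Player 2 would get 3.
Player 2's induced payoffs are 7, 4, 3, so Player 2 commits to c1. Subgame-perfect outcome: (A, c1) with payoffs (15, 7).
For the simultaneous game, intersect best replies.
Player I's best replies: c1→A; c2→A; c3→D.
Player 2's best replies: A→c3; B→c3; C→c3; D→c3.
The unique mutual best reply is (D, c3), giving (12, 3).
Player 2's commitment gain: 7 − 3 = 4.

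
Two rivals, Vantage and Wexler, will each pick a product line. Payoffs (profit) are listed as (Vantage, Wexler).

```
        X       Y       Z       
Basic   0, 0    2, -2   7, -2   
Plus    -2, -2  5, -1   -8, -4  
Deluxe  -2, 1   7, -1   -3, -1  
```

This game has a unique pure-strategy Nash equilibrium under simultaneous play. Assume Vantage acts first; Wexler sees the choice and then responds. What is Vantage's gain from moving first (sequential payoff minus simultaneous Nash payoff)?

Solve by backward induction (Vantage leads).
- Basic → Wexler plays X (best of 0, -2, -2); Vantage gets 0.
- Plus → Wexler plays Y (best of -2, -1, -4); Vantage gets 5.
- Deluxe → Wexler plays X (best of 1, -1, -1); Vantage gets -2.
Maximizing over 0, 5, -2, Vantage chooses Plus. Subgame-perfect outcome: (Plus, Y) with payoffs (5, -1).
For the simultaneous game, intersect best replies.
Vantage's best replies: X→Basic; Y→Deluxe; Z→Basic.
Wexler's best replies: Basic→X; Plus→Y; Deluxe→X.
Only (Basic, X) has each player best-responding; Nash payoffs (0, 0).
Vantage's commitment gain: 5 − 0 = 5.

5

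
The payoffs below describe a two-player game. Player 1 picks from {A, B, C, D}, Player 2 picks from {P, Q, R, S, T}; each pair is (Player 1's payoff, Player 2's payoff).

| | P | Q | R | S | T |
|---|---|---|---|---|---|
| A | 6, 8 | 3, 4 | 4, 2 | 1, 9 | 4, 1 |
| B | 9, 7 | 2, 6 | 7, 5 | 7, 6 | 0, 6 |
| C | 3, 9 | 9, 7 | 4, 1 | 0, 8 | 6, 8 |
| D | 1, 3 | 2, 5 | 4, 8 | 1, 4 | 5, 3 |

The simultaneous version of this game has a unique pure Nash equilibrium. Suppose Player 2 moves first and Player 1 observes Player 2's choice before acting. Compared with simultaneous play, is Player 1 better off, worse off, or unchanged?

Player 1 best-responds to each possible Player 2 move:
- P → Player 1 plays B (best of 6, 9, 3, 1); Player 2 gets 7.
- Q → Player 1 plays C (best of 3, 2, 9, 2); Player 2 gets 7.
- R → Player 1 plays B (best of 4, 7, 4, 4); Player 2 gets 5.
- S → Player 1 plays B (best of 1, 7, 0, 1); Player 2 gets 6.
- T → Player 1 plays C (best of 4, 0, 6, 5); Player 2 gets 8.
Player 2's induced payoffs are 7, 7, 5, 6, 8, so Player 2 commits to T. Subgame-perfect outcome: (C, T) with payoffs (6, 8).
Now find the simultaneous Nash equilibrium.
Player 1's best replies: P→B; Q→C; R→B; S→B; T→C.
Player 2's best replies: A→S; B→P; C→P; D→R.
Only (B, P) has each player best-responding; Nash payoffs (9, 7).
Player 1 earns 6 sequentially versus 9 at the Nash outcome: worse off.

worse off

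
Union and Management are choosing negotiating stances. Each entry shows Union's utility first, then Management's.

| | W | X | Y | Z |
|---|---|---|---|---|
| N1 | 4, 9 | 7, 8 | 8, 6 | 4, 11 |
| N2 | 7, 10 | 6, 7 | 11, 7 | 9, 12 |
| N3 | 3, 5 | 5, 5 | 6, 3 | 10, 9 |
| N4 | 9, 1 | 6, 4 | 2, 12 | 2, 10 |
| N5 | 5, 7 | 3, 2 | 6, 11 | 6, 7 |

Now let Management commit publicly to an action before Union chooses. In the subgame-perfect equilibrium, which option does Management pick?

Union best-responds to each possible Management move:
- W: BR = N4, leader payoff 1.
- X: BR = N1, leader payoff 8.
- Y: BR = N2, leader payoff 7.
- Z: BR = N3, leader payoff 9.
Maximizing over 1, 8, 7, 9, Management chooses Z. Subgame-perfect outcome: (N3, Z) with payoffs (10, 9).

Z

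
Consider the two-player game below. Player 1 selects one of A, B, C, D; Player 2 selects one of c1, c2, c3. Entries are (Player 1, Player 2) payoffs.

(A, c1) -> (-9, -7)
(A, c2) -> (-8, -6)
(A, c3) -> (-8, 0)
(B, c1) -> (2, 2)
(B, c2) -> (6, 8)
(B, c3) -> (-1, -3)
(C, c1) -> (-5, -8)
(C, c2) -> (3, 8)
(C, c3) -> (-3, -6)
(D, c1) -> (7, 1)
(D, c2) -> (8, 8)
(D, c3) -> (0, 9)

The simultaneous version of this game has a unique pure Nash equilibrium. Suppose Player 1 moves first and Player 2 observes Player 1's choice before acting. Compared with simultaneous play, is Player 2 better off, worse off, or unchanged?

Solve by backward induction (Player 1 leads).
- A → Player 2 plays c3 (best of -7, -6, 0); Player 1 gets -8.
- B → Player 2 plays c2 (best of 2, 8, -3); Player 1 gets 6.
- C → Player 2 plays c2 (best of -8, 8, -6); Player 1 gets 3.
- D → Player 2 plays c3 (best of 1, 8, 9); Player 1 gets 0.
Among -8, 6, 3, 0, the best is 6 at B. Subgame-perfect outcome: (B, c2) with payoffs (6, 8).
Under simultaneous play:
Player 1's best replies: c1→D; c2→D; c3→D.
Player 2's best replies: A→c3; B→c2; C→c2; D→c3.
The unique mutual best reply is (D, c3), giving (0, 9).
Player 2 earns 8 sequentially versus 9 at the Nash outcome: worse off.

worse off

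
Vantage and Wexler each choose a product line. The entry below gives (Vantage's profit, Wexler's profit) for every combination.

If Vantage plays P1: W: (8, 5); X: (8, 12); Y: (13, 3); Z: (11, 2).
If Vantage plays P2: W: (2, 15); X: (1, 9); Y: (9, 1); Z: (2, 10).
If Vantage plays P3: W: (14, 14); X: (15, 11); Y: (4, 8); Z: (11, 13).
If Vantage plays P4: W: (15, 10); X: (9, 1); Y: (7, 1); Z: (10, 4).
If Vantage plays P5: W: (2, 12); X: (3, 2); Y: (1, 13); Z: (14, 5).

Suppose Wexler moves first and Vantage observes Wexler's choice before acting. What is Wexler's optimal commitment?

Backward induction with Wexler moving first.
- W: BR = P4, leader payoff 10.
- X: BR = P3, leader payoff 11.
- Y: BR = P1, leader payoff 3.
- Z: BR = P5, leader payoff 5.
Maximizing over 10, 11, 3, 5, Wexler chooses X. Subgame-perfect outcome: (P3, X) with payoffs (15, 11).

X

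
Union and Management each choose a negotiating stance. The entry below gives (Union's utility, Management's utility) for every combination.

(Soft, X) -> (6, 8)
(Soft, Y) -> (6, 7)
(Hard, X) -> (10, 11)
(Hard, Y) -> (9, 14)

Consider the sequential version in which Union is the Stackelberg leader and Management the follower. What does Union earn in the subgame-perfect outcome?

Backward induction with Union moving first.
- Soft: BR = X, leader payoff 6.
- Hard: BR = Y, leader payoff 9.
Maximizing over 6, 9, Union chooses Hard. Subgame-perfect outcome: (Hard, Y) with payoffs (9, 14).

9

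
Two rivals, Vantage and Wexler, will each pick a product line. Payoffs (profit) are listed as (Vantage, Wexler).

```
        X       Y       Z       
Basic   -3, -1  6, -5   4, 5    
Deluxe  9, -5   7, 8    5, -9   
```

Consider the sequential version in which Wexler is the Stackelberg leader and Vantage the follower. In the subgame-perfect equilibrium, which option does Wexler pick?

Backward induction with Wexler moving first.
- X → Vantage plays Deluxe (best of -3, 9); Wexler gets -5.
- Y → Vantage plays Deluxe (best of 6, 7); Wexler gets 8.
- Z → Vantage plays Deluxe (best of 4, 5); Wexler gets -9.
Maximizing over -5, 8, -9, Wexler chooses Y. Subgame-perfect outcome: (Deluxe, Y) with payoffs (7, 8).

Y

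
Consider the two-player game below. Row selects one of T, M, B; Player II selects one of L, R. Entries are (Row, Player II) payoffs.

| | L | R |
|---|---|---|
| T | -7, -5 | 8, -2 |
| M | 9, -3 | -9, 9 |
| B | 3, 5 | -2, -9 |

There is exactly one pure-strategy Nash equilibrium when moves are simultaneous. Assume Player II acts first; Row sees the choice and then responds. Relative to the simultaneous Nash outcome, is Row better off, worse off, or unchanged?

unchanged

Row best-responds to each possible Player II move:
- L: BR = M, leader payoff -3.
- R: BR = T, leader payoff -2.
Maximizing over -3, -2, Player II chooses R. Subgame-perfect outcome: (T, R) with payoffs (8, -2).
Under simultaneous play:
Row's best replies: L→M; R→T.
Player II's best replies: T→R; M→R; B→L.
The unique mutual best reply is (T, R), giving (8, -2).
Row earns 8 sequentially versus 8 at the Nash outcome: unchanged.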